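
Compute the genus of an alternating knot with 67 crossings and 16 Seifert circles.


For alternating knots, g = (c - s + 1)/2.
= (67 - 16 + 1)/2
= 52/2 = 26

26


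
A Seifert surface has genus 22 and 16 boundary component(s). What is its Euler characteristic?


chi = 2 - 2g - b
= 2 - 2*22 - 16
= 2 - 44 - 16 = -58

-58


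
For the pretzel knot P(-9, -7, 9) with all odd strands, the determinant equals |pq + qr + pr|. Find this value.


Step 1: Compute pq + qr + pr.
pq = (-9)*(-7) = 63
qr = (-7)*9 = -63
pr = (-9)*9 = -81
pq + qr + pr = 63 + (-63) + (-81) = -81
Step 2: Take absolute value.
det(P(-9,-7,9)) = |-81| = 81

81


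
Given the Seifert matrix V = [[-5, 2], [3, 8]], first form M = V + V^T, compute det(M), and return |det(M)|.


Step 1: Form V + V^T where V = [[-5, 2], [3, 8]]
  V^T = [[-5, 3], [2, 8]]
  V + V^T = [[-10, 5], [5, 16]]
Step 2: det(V + V^T) = (-10)*16 - 5*5
  = -160 - 25 = -185
Step 3: Knot determinant = |det(V + V^T)| = |-185| = 185

185


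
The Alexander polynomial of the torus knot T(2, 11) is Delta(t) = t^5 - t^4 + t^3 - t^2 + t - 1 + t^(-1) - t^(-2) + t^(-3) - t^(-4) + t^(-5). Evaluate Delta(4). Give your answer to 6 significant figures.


Substituting t = 4 into Delta(t) = t^5 - t^4 + t^3 - t^2 + t - 1 + t^(-1) - t^(-2) + t^(-3) - t^(-4) + t^(-5):
Term values: (1024) + (-256) + (64) + (-16) + (4) + (-1) + (0.25) + (-0.0625) + (0.015625) + (-0.00390625) + (0.000976562)
Sum = 819.2001953
Rounded to 6 significant figures: 819.2

819.2


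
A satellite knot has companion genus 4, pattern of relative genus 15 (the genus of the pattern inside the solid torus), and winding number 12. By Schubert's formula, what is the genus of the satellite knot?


Schubert: g(satellite) = g_rel(pattern) + |winding| * g(companion),
where g_rel(pattern) is the genus of the pattern relative to the solid torus.
= 15 + 12 * 4
= 15 + 48 = 63

63


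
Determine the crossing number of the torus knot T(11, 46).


For a torus knot T(p, q) with gcd(p,q)=1,
the crossing number is min(p*(q-1), q*(p-1)).
p*(q-1) = 11*45 = 495
q*(p-1) = 46*10 = 460
min(495, 460) = 460

460


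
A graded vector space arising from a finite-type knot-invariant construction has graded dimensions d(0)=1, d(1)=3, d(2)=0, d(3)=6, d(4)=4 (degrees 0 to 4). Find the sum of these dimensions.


Total dimension = d(0) + d(1) + ... + d(4)
= 1 + 3 + 0 + 6 + 4
= 14

14


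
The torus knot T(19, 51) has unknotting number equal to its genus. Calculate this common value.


For a torus knot T(p,q), both the unknotting number and genus equal (p-1)(q-1)/2.
= (19-1)(51-1)/2
= 18*50/2
= 900/2 = 450

450


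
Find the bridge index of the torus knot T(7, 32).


The bridge number of T(p,q) is min(p,q).
min(7, 32) = 7

7


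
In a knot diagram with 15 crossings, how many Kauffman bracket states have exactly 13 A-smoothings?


We choose which 13 of 15 crossings get A-smoothings.
C(15, 13) = 15! / (13! * 2!)
= 105

105


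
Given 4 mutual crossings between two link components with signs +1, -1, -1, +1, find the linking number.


Step 1: Count positive crossings: 2
Step 2: Count negative crossings: 2
Step 3: Sum of signs = 2 - 2 = 0
Step 4: Linking number = sum/2 = 0/2 = 0

0


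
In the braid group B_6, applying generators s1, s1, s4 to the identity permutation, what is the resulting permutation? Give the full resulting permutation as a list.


Starting with identity [1, 2, 3, 4, 5, 6].
Apply generators in sequence:
  After s1: [2, 1, 3, 4, 5, 6]
  After s1: [1, 2, 3, 4, 5, 6]
  After s4: [1, 2, 3, 5, 4, 6]
Final permutation: [1, 2, 3, 5, 4, 6]

[1, 2, 3, 5, 4, 6]


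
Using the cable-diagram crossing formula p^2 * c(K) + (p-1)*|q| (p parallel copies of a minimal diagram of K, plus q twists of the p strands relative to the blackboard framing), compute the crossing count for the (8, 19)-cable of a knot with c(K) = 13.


Step 1: Each of the c(K) crossings of the companion diagram becomes p*p = p^2 crossings among the p parallel strands, and each of the |q| twists s_1 s_2 ... s_(p-1) adds (p-1) crossings.
  Crossings = p^2 * c(K) + (p-1)*|q|
Step 2: = 8^2 * 13 + (8-1)*19
Step 3: = 64*13 + 7*19
Step 4: = 832 + 133 = 965

965


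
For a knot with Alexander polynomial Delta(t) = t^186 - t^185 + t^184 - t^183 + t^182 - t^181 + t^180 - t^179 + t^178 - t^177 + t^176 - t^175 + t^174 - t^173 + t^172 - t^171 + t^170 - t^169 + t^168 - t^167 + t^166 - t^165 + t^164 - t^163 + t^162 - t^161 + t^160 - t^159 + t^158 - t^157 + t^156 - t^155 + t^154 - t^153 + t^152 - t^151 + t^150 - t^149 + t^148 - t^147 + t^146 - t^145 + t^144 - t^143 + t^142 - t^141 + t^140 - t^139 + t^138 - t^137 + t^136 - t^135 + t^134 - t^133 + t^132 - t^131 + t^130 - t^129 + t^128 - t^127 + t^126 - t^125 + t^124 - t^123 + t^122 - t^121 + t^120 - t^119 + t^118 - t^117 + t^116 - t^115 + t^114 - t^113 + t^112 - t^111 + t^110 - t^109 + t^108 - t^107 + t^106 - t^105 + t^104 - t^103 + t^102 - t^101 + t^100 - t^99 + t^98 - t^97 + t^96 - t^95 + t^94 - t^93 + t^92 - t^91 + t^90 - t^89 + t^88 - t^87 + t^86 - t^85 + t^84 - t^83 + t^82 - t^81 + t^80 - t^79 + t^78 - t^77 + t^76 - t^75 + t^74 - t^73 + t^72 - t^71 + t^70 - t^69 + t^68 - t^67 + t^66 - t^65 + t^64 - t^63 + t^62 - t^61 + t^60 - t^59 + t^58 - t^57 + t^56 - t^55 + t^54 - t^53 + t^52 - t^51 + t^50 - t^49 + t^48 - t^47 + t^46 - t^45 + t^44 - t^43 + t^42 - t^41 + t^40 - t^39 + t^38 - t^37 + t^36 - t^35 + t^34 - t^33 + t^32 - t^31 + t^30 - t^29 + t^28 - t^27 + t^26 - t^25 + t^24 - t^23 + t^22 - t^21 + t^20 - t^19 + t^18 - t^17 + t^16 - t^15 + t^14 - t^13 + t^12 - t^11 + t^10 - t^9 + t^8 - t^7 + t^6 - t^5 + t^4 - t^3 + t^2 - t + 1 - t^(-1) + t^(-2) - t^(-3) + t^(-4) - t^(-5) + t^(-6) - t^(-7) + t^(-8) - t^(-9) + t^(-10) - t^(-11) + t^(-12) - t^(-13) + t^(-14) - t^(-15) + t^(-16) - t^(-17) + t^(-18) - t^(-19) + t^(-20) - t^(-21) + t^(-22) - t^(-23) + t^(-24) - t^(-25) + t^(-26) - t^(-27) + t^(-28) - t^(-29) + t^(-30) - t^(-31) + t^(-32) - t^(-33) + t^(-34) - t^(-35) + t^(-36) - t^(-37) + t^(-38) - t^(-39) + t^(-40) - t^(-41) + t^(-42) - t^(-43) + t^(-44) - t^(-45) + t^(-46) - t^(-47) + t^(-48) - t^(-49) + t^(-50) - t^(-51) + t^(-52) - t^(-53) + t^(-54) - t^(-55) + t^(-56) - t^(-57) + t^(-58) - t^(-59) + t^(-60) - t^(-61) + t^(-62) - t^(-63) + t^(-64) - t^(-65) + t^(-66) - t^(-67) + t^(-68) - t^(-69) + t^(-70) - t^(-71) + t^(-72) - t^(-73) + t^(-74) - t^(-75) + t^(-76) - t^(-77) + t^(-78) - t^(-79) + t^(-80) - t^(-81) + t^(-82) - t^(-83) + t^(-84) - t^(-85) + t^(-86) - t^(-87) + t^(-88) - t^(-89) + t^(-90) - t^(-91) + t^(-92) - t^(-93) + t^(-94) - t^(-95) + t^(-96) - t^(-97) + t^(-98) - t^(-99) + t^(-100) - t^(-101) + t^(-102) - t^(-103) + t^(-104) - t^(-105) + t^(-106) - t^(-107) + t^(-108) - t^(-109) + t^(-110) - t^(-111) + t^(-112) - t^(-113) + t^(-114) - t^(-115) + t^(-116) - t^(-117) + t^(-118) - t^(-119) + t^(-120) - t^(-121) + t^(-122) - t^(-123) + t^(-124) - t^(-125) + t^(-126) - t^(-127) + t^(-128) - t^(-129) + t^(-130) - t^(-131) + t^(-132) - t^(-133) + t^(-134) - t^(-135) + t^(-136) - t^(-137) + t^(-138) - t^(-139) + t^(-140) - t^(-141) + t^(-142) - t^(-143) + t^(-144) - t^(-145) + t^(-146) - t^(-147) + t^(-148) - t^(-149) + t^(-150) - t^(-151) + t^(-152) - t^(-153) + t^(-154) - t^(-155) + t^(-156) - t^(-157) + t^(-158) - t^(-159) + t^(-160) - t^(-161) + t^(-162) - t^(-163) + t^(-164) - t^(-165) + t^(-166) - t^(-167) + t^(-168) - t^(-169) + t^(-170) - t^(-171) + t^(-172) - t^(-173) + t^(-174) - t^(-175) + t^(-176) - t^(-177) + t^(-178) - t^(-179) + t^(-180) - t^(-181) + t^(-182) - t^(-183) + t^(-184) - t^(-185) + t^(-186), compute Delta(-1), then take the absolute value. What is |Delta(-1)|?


Step 1: The polynomial has 373 terms with alternating signs, exponents from 186 down to -186.
Step 2: Substitute t = -1. The i-th term has coefficient (-1)^i and exponent (m-i),
  so its value is (-1)^i * (-1)^(m-i) = (-1)^m = 1 for every i.
Step 3: All 373 terms equal 1, so Delta(-1) = 373 * (1) = 373
Step 4: |Delta(-1)| = 373

373


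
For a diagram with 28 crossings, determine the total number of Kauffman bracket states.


Each crossing contributes 2 choices (A-smoothing or B-smoothing).
Total states = 2^28 = 268435456

268435456


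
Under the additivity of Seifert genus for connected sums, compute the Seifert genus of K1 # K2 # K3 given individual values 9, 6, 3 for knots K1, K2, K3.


The Seifert genus is additive under connected sum.
Seifert genus(K1 # K2 # K3) = (9) + (6) + (3)
= 18

18


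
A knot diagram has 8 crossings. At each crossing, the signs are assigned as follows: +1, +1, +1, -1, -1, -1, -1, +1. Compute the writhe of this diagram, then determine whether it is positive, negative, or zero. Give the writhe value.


Step 1: Count positive crossings (+1).
Positive crossings: 4
Step 2: Count negative crossings (-1).
Negative crossings: 4
Step 3: Writhe = (positive) - (negative)
w = 4 - 4 = 0
Step 4: |w| = 0, and w is zero

0


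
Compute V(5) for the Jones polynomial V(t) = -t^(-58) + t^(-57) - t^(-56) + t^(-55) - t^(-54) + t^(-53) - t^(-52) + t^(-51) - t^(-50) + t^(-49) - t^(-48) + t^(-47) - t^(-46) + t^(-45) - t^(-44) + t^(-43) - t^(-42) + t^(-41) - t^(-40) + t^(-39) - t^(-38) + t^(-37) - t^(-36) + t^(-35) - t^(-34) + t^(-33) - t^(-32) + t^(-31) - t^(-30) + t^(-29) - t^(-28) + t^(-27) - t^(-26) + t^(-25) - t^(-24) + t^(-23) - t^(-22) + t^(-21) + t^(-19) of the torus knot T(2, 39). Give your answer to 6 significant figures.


Substituting t = 5 into V(t) = -t^(-58) + t^(-57) - t^(-56) + t^(-55) - t^(-54) + t^(-53) - t^(-52) + t^(-51) - t^(-50) + t^(-49) - t^(-48) + t^(-47) - t^(-46) + t^(-45) - t^(-44) + t^(-43) - t^(-42) + t^(-41) - t^(-40) + t^(-39) - t^(-38) + t^(-37) - t^(-36) + t^(-35) - t^(-34) + t^(-33) - t^(-32) + t^(-31) - t^(-30) + t^(-29) - t^(-28) + t^(-27) - t^(-26) + t^(-25) - t^(-24) + t^(-23) - t^(-22) + t^(-21) + t^(-19):
  (-)t^(-58) = -2.8823e-41
  (+)t^(-57) = 1.44115e-40
  (-)t^(-56) = -7.20576e-40
  (+)t^(-55) = 3.60288e-39
  (-)t^(-54) = -1.80144e-38
  (+)t^(-53) = 9.0072e-38
  (-)t^(-52) = -4.5036e-37
  (+)t^(-51) = 2.2518e-36
  (-)t^(-50) = -1.1259e-35
  (+)t^(-49) = 5.6295e-35
  (-)t^(-48) = -2.81475e-34
  (+)t^(-47) = 1.40737e-33
  (-)t^(-46) = -7.03687e-33
  (+)t^(-45) = 3.51844e-32
  (-)t^(-44) = -1.75922e-31
  (+)t^(-43) = 8.79609e-31
  (-)t^(-42) = -4.39805e-30
  (+)t^(-41) = 2.19902e-29
  (-)t^(-40) = -1.09951e-28
  (+)t^(-39) = 5.49756e-28
  (-)t^(-38) = -2.74878e-27
  (+)t^(-37) = 1.37439e-26
  (-)t^(-36) = -6.87195e-26
  (+)t^(-35) = 3.43597e-25
  (-)t^(-34) = -1.71799e-24
  (+)t^(-33) = 8.58993e-24
  (-)t^(-32) = -4.29497e-23
  (+)t^(-31) = 2.14748e-22
  (-)t^(-30) = -1.07374e-21
  (+)t^(-29) = 5.36871e-21
  (-)t^(-28) = -2.68435e-20
  (+)t^(-27) = 1.34218e-19
  (-)t^(-26) = -6.71089e-19
  (+)t^(-25) = 3.35544e-18
  (-)t^(-24) = -1.67772e-17
  (+)t^(-23) = 8.38861e-17
  (-)t^(-22) = -4.1943e-16
  (+)t^(-21) = 2.09715e-15
  (+)t^(-19) = 5.24288e-14
Sum = (-2.8823e-41) + (1.44115e-40) + (-7.20576e-40) + (3.60288e-39) + (-1.80144e-38) + (9.0072e-38) + (-4.5036e-37) + (2.2518e-36) + (-1.1259e-35) + (5.6295e-35) + (-2.81475e-34) + (1.40737e-33) + (-7.03687e-33) + (3.51844e-32) + (-1.75922e-31) + (8.79609e-31) + (-4.39805e-30) + (2.19902e-29) + (-1.09951e-28) + (5.49756e-28) + (-2.74878e-27) + (1.37439e-26) + (-6.87195e-26) + (3.43597e-25) + (-1.71799e-24) + (8.58993e-24) + (-4.29497e-23) + (2.14748e-22) + (-1.07374e-21) + (5.36871e-21) + (-2.68435e-20) + (1.34218e-19) + (-6.71089e-19) + (3.35544e-18) + (-1.67772e-17) + (8.38861e-17) + (-4.1943e-16) + (2.09715e-15) + (5.24288e-14)
= 5.417642667e-14
Rounded to 6 significant figures: 5.41764e-14

5.41764e-14


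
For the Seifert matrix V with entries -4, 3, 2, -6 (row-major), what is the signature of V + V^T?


Step 1: V + V^T = [[-8, 5], [5, -12]]
Step 2: trace = -20, det = 71
Step 3: Discriminant = (-20)^2 - 4*71 = 116
Step 4: Eigenvalues: -4.61484, -15.3852
Step 5: Signature = (# positive eigenvalues) - (# negative eigenvalues) = -2

-2


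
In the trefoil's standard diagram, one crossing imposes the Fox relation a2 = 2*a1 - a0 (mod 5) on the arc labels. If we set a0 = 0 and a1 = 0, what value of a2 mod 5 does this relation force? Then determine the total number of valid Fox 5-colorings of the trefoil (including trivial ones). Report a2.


Step 1: Apply the given crossing relation 2*a1 - a0 - a2 = 0 (mod 5).
  a2 = 2*a1 - a0 mod 5
  a2 = 2*0 - 0 mod 5
  a2 = 0 - 0 mod 5
  a2 = 0 mod 5 = 0
Step 2: The trefoil has determinant 3.
  Number of Fox p-colorings (p prime) is p^2 if p = 3, else p.
  Since 5 does not divide 3, only trivial (constant) colorings exist.
  (Here a0 = a1 = a2 = 0, the constant coloring, which is valid.)
  Total colorings = 5
Step 3: a2 = 0, total Fox 5-colorings = 5

0


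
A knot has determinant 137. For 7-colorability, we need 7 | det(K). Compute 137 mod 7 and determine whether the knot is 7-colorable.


Step 1: A knot is p-colorable if and only if p divides its determinant.
Step 2: Compute 137 mod 7.
137 = 19 * 7 + 4
Step 3: 137 mod 7 = 4
Step 4: The knot is 7-colorable: no

4


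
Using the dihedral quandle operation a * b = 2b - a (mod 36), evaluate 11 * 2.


11 * 2 = 2*2 - 11 mod 36
= 4 - 11 mod 36
= -7 mod 36 = 29

29


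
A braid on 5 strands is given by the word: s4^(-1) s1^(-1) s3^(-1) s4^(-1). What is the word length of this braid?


The word length counts the number of generators (including inverses).
Listing each generator: s4^(-1), s1^(-1), s3^(-1), s4^(-1)
There are 4 generators in this braid word.

4


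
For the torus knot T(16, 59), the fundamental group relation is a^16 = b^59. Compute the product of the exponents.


The relation is a^16 = b^59.
Product of exponents = 16 * 59
= 944

944


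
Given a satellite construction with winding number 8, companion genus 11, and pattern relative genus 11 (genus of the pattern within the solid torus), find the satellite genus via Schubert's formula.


Schubert: g(satellite) = g_rel(pattern) + |winding| * g(companion),
where g_rel(pattern) is the genus of the pattern relative to the solid torus.
= 11 + 8 * 11
= 11 + 88 = 99

99


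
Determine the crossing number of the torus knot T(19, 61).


For a torus knot T(p, q) with gcd(p,q)=1,
the crossing number is min(p*(q-1), q*(p-1)).
p*(q-1) = 19*60 = 1140
q*(p-1) = 61*18 = 1098
min(1140, 1098) = 1098

1098


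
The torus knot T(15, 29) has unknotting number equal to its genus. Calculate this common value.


For a torus knot T(p,q), both the unknotting number and genus equal (p-1)(q-1)/2.
= (15-1)(29-1)/2
= 14*28/2
= 392/2 = 196

196


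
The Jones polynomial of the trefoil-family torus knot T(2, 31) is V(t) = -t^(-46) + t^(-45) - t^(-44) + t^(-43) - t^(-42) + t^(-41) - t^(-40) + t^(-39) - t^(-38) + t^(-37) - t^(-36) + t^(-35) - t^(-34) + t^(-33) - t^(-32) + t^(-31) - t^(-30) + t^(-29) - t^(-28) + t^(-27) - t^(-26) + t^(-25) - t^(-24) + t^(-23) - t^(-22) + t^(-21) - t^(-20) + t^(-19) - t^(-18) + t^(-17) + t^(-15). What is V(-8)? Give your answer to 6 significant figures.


Substituting t = -8 into V(t) = -t^(-46) + t^(-45) - t^(-44) + t^(-43) - t^(-42) + t^(-41) - t^(-40) + t^(-39) - t^(-38) + t^(-37) - t^(-36) + t^(-35) - t^(-34) + t^(-33) - t^(-32) + t^(-31) - t^(-30) + t^(-29) - t^(-28) + t^(-27) - t^(-26) + t^(-25) - t^(-24) + t^(-23) - t^(-22) + t^(-21) - t^(-20) + t^(-19) - t^(-18) + t^(-17) + t^(-15):
  (-)t^(-46) = -2.86986e-42
  (+)t^(-45) = -2.29589e-41
  (-)t^(-44) = -1.83671e-40
  (+)t^(-43) = -1.46937e-39
  (-)t^(-42) = -1.17549e-38
  (+)t^(-41) = -9.40395e-38
  (-)t^(-40) = -7.52316e-37
  (+)t^(-39) = -6.01853e-36
  (-)t^(-38) = -4.81482e-35
  (+)t^(-37) = -3.85186e-34
  (-)t^(-36) = -3.08149e-33
  (+)t^(-35) = -2.46519e-32
  (-)t^(-34) = -1.97215e-31
  (+)t^(-33) = -1.57772e-30
  (-)t^(-32) = -1.26218e-29
  (+)t^(-31) = -1.00974e-28
  (-)t^(-30) = -8.07794e-28
  (+)t^(-29) = -6.46235e-27
  (-)t^(-28) = -5.16988e-26
  (+)t^(-27) = -4.1359e-25
  (-)t^(-26) = -3.30872e-24
  (+)t^(-25) = -2.64698e-23
  (-)t^(-24) = -2.11758e-22
  (+)t^(-23) = -1.69407e-21
  (-)t^(-22) = -1.35525e-20
  (+)t^(-21) = -1.0842e-19
  (-)t^(-20) = -8.67362e-19
  (+)t^(-19) = -6.93889e-18
  (-)t^(-18) = -5.55112e-17
  (+)t^(-17) = -4.44089e-16
  (+)t^(-15) = -2.84217e-14
Sum = (-2.86986e-42) + (-2.29589e-41) + (-1.83671e-40) + (-1.46937e-39) + (-1.17549e-38) + (-9.40395e-38) + (-7.52316e-37) + (-6.01853e-36) + (-4.81482e-35) + (-3.85186e-34) + (-3.08149e-33) + (-2.46519e-32) + (-1.97215e-31) + (-1.57772e-30) + (-1.26218e-29) + (-1.00974e-28) + (-8.07794e-28) + (-6.46235e-27) + (-5.16988e-26) + (-4.1359e-25) + (-3.30872e-24) + (-2.64698e-23) + (-2.11758e-22) + (-1.69407e-21) + (-1.35525e-20) + (-1.0842e-19) + (-8.67362e-19) + (-6.93889e-18) + (-5.55112e-17) + (-4.44089e-16) + (-2.84217e-14)
= -2.892923996e-14
Rounded to 6 significant figures: -2.89292e-14

-2.89292e-14


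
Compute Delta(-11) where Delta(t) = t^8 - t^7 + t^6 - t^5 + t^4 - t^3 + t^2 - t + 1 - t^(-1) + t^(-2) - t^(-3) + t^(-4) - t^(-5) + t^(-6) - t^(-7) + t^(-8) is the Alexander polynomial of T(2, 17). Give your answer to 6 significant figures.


Substituting t = -11 into Delta(t) = t^8 - t^7 + t^6 - t^5 + t^4 - t^3 + t^2 - t + 1 - t^(-1) + t^(-2) - t^(-3) + t^(-4) - t^(-5) + t^(-6) - t^(-7) + t^(-8):
Term values: (214358881) + (19487171) + (1771561) + (161051) + (14641) + (1331) + (121) + (11) + (1) + (0.0909091) + (0.00826446) + (0.000751315) + (6.83013e-05) + (6.20921e-06) + (5.64474e-07) + (5.13158e-08) + (4.66507e-09)
Sum = 235794769.1
Rounded to 6 significant figures: 2.35795e+08

2.35795e+08


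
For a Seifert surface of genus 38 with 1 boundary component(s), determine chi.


chi = 2 - 2g - b
= 2 - 2*38 - 1
= 2 - 76 - 1 = -75

-75


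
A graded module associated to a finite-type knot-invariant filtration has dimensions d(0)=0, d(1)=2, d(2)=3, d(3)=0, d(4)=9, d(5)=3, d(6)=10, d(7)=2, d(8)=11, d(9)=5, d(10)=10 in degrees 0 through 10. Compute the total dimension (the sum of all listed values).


Total dimension = d(0) + d(1) + ... + d(10)
= 0 + 2 + 3 + 0 + 9 + 3 + 10 + 2 + 11 + 5 + 10
= 55

55


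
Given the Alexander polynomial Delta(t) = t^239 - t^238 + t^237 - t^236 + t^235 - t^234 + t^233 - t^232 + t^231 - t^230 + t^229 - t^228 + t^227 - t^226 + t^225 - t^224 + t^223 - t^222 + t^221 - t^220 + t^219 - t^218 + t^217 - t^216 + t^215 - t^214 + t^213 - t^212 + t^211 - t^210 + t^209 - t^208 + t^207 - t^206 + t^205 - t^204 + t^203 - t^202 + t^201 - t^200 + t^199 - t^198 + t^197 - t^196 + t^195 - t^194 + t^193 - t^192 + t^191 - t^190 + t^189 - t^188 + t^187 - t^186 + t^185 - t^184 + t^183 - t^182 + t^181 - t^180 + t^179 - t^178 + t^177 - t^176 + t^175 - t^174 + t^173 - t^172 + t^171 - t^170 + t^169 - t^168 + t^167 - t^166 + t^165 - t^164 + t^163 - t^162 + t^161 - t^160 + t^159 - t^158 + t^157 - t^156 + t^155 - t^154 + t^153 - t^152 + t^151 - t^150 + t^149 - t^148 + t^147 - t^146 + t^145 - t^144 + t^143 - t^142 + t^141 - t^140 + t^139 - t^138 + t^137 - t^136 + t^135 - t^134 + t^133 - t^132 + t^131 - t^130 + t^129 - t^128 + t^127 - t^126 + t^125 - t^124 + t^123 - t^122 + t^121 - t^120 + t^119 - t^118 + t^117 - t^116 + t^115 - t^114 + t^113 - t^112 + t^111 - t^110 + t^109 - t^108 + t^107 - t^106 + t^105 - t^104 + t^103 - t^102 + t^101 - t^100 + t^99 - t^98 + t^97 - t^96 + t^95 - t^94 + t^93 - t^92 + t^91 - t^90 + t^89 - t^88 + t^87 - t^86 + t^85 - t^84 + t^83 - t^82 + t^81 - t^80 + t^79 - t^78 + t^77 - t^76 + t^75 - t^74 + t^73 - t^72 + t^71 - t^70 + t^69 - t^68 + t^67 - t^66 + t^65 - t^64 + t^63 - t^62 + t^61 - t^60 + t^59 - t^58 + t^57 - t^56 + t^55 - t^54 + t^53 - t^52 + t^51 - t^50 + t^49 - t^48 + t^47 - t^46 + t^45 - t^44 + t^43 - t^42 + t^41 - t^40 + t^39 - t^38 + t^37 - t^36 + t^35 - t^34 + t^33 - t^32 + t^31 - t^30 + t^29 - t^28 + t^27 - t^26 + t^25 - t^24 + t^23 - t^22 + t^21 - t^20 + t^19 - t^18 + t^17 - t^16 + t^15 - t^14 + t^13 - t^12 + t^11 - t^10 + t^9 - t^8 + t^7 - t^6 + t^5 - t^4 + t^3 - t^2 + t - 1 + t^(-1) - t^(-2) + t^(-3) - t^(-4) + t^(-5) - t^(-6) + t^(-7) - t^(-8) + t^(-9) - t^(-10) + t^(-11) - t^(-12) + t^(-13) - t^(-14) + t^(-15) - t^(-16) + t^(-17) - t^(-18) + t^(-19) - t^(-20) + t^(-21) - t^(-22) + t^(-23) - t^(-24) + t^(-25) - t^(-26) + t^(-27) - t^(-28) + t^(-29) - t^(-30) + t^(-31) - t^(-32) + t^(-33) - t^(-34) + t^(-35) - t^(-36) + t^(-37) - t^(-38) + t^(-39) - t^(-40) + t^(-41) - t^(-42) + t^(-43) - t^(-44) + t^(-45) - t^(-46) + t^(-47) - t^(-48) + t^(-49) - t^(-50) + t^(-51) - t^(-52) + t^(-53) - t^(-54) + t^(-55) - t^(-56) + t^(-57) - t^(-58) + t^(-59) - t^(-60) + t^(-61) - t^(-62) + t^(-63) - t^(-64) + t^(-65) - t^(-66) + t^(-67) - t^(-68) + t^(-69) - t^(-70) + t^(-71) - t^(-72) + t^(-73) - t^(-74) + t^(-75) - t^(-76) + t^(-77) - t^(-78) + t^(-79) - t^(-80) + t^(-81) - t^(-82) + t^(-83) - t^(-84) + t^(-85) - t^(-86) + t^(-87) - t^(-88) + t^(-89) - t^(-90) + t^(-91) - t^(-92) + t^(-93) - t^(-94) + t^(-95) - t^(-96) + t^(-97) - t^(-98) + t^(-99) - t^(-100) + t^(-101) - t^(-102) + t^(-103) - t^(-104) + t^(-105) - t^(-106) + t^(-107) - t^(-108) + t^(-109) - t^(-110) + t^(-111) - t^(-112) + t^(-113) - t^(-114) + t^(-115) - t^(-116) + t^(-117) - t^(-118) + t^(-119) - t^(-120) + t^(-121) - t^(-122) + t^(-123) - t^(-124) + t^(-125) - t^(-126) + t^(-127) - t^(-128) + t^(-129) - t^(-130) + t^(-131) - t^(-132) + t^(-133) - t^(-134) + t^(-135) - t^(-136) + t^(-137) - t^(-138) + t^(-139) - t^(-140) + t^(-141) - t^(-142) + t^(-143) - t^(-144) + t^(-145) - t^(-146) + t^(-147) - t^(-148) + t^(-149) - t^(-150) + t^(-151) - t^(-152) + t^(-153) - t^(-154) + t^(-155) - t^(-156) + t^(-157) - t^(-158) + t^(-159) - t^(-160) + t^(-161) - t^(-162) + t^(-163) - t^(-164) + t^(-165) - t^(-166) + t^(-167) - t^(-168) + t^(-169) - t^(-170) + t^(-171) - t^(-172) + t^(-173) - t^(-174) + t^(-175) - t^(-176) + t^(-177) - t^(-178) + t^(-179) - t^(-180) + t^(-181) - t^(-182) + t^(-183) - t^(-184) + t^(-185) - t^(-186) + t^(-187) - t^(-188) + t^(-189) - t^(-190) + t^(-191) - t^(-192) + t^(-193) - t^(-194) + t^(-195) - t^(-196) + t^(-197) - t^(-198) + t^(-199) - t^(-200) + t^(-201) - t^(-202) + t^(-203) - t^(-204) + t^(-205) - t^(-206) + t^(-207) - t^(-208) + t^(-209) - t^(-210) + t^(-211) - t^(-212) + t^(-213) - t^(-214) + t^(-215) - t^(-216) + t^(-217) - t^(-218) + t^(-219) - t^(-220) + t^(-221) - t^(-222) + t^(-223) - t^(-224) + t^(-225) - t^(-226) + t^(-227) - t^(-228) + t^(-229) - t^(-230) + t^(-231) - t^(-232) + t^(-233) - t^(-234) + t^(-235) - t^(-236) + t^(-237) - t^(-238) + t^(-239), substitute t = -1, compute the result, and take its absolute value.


Step 1: The polynomial has 479 terms with alternating signs, exponents from 239 down to -239.
Step 2: Substitute t = -1. The i-th term has coefficient (-1)^i and exponent (m-i),
  so its value is (-1)^i * (-1)^(m-i) = (-1)^m = -1 for every i.
Step 3: All 479 terms equal -1, so Delta(-1) = 479 * (-1) = -479
Step 4: |Delta(-1)| = 479

479


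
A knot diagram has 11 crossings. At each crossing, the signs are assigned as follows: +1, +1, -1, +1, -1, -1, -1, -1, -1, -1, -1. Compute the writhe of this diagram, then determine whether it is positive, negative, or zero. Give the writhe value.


Step 1: Count positive crossings (+1).
Positive crossings: 3
Step 2: Count negative crossings (-1).
Negative crossings: 8
Step 3: Writhe = (positive) - (negative)
w = 3 - 8 = -5
Step 4: |w| = 5, and w is negative

-5


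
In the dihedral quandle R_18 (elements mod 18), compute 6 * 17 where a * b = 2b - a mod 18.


6 * 17 = 2*17 - 6 mod 18
= 34 - 6 mod 18
= 28 mod 18 = 10

10


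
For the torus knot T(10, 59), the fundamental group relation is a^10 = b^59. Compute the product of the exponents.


The relation is a^10 = b^59.
Product of exponents = 10 * 59
= 590

590


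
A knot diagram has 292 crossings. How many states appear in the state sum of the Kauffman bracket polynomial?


Each crossing contributes 2 choices (A-smoothing or B-smoothing).
Total states = 2^292 = 7957171782556586274486115970349133441607298412757563479047423630290551952200534008528896

7957171782556586274486115970349133441607298412757563479047423630290551952200534008528896


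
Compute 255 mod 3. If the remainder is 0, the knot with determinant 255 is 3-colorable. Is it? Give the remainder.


Step 1: A knot is p-colorable if and only if p divides its determinant.
Step 2: Compute 255 mod 3.
255 = 85 * 3 + 0
Step 3: 255 mod 3 = 0
Step 4: The knot is 3-colorable: yes

0


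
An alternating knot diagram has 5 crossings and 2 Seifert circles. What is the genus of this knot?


For alternating knots, g = (c - s + 1)/2.
= (5 - 2 + 1)/2
= 4/2 = 2

2


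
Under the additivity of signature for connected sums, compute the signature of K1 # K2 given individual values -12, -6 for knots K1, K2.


The signature is additive under connected sum.
signature(K1 # K2) = (-12) + (-6)
= -18

-18


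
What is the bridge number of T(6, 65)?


The bridge number of T(p,q) is min(p,q).
min(6, 65) = 6

6


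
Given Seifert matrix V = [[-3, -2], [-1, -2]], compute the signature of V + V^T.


Step 1: V + V^T = [[-6, -3], [-3, -4]]
Step 2: trace = -10, det = 15
Step 3: Discriminant = (-10)^2 - 4*15 = 40
Step 4: Eigenvalues: -1.83772, -8.16228
Step 5: Signature = (# positive eigenvalues) - (# negative eigenvalues) = -2

-2


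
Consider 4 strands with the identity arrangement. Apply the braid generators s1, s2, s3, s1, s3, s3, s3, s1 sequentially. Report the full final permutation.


Starting with identity [1, 2, 3, 4].
Apply generators in sequence:
  After s1: [2, 1, 3, 4]
  After s2: [2, 3, 1, 4]
  After s3: [2, 3, 4, 1]
  After s1: [3, 2, 4, 1]
  After s3: [3, 2, 1, 4]
  After s3: [3, 2, 4, 1]
  After s3: [3, 2, 1, 4]
  After s1: [2, 3, 1, 4]
Final permutation: [2, 3, 1, 4]

[2, 3, 1, 4]


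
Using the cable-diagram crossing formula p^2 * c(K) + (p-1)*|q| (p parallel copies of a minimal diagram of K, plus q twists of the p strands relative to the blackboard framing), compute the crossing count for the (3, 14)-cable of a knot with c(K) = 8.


Step 1: Each of the c(K) crossings of the companion diagram becomes p*p = p^2 crossings among the p parallel strands, and each of the |q| twists s_1 s_2 ... s_(p-1) adds (p-1) crossings.
  Crossings = p^2 * c(K) + (p-1)*|q|
Step 2: = 3^2 * 8 + (3-1)*14
Step 3: = 9*8 + 2*14
Step 4: = 72 + 28 = 100

100


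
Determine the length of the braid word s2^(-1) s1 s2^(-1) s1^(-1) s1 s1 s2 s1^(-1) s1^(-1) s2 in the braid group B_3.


The word length counts the number of generators (including inverses).
Listing each generator: s2^(-1), s1, s2^(-1), s1^(-1), s1, s1, s2, s1^(-1), s1^(-1), s2
There are 10 generators in this braid word.

10


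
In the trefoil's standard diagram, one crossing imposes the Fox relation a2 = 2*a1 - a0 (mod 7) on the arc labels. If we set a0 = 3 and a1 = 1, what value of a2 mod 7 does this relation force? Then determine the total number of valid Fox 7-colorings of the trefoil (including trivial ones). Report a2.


Step 1: Apply the given crossing relation 2*a1 - a0 - a2 = 0 (mod 7).
  a2 = 2*a1 - a0 mod 7
  a2 = 2*1 - 3 mod 7
  a2 = 2 - 3 mod 7
  a2 = -1 mod 7 = 6
Step 2: The trefoil has determinant 3.
  Number of Fox p-colorings (p prime) is p^2 if p = 3, else p.
  Since 7 does not divide 3, only trivial (constant) colorings exist.
  (So the trial a0 = 3, a1 = 1 with a0 != a1 does NOT extend to a valid coloring of the whole trefoil: the other two crossing relations require 3*(a1 - a0) = 0 (mod 7), which fails.)
  Total colorings = 7
Step 3: a2 = 6, total Fox 7-colorings = 7

6


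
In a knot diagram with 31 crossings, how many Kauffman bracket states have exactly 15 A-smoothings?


We choose which 15 of 31 crossings get A-smoothings.
C(31, 15) = 31! / (15! * 16!)
= 300540195

300540195


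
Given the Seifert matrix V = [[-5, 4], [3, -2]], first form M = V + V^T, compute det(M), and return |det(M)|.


Step 1: Form V + V^T where V = [[-5, 4], [3, -2]]
  V^T = [[-5, 3], [4, -2]]
  V + V^T = [[-10, 7], [7, -4]]
Step 2: det(V + V^T) = (-10)*(-4) - 7*7
  = 40 - 49 = -9
Step 3: Knot determinant = |det(V + V^T)| = |-9| = 9

9


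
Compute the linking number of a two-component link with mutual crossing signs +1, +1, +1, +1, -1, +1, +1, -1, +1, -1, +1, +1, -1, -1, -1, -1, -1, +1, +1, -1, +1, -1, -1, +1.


Step 1: Count positive crossings: 13
Step 2: Count negative crossings: 11
Step 3: Sum of signs = 13 - 11 = 2
Step 4: Linking number = sum/2 = 2/2 = 1

1


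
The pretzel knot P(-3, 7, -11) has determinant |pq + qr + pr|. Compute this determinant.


Step 1: Compute pq + qr + pr.
pq = (-3)*7 = -21
qr = 7*(-11) = -77
pr = (-3)*(-11) = 33
pq + qr + pr = -21 + (-77) + 33 = -65
Step 2: Take absolute value.
det(P(-3,7,-11)) = |-65| = 65

65


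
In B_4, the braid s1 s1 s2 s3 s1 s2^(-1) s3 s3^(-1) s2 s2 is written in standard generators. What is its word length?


The word length counts the number of generators (including inverses).
Listing each generator: s1, s1, s2, s3, s1, s2^(-1), s3, s3^(-1), s2, s2
There are 10 generators in this braid word.

10


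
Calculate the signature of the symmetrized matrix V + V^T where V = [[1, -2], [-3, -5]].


Step 1: V + V^T = [[2, -5], [-5, -10]]
Step 2: trace = -8, det = -45
Step 3: Discriminant = (-8)^2 - 4*(-45) = 244
Step 4: Eigenvalues: 3.81025, -11.8102
Step 5: Signature = (# positive eigenvalues) - (# negative eigenvalues) = 0

0


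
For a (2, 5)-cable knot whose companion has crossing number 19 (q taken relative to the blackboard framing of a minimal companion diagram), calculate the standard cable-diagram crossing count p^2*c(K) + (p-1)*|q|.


Step 1: Each of the c(K) crossings of the companion diagram becomes p*p = p^2 crossings among the p parallel strands, and each of the |q| twists s_1 s_2 ... s_(p-1) adds (p-1) crossings.
  Crossings = p^2 * c(K) + (p-1)*|q|
Step 2: = 2^2 * 19 + (2-1)*5
Step 3: = 4*19 + 1*5
Step 4: = 76 + 5 = 81

81


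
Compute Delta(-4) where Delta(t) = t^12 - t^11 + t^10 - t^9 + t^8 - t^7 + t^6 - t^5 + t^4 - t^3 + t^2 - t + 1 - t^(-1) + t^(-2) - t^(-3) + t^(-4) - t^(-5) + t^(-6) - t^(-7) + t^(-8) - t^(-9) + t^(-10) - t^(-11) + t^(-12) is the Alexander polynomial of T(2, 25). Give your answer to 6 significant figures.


Substituting t = -4 into Delta(t) = t^12 - t^11 + t^10 - t^9 + t^8 - t^7 + t^6 - t^5 + t^4 - t^3 + t^2 - t + 1 - t^(-1) + t^(-2) - t^(-3) + t^(-4) - t^(-5) + t^(-6) - t^(-7) + t^(-8) - t^(-9) + t^(-10) - t^(-11) + t^(-12):
Term values: (16777216) + (4194304) + (1048576) + (262144) + (65536) + (16384) + (4096) + (1024) + (256) + (64) + (16) + (4) + (1) + (0.25) + (0.0625) + (0.015625) + (0.00390625) + (0.000976562) + (0.000244141) + (6.10352e-05) + (1.52588e-05) + (3.8147e-06) + (9.53674e-07) + (2.38419e-07) + (5.96046e-08)
Sum = 22369621.33
Rounded to 6 significant figures: 2.23696e+07

2.23696e+07


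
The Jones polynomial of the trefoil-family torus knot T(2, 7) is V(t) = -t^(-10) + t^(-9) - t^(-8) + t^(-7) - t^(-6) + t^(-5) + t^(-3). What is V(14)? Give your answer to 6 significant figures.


Substituting t = 14 into V(t) = -t^(-10) + t^(-9) - t^(-8) + t^(-7) - t^(-6) + t^(-5) + t^(-3):
  (-)t^(-10) = -3.45716e-12
  (+)t^(-9) = 4.84003e-11
  (-)t^(-8) = -6.77604e-10
  (+)t^(-7) = 9.48645e-09
  (-)t^(-6) = -1.3281e-07
  (+)t^(-5) = 1.85934e-06
  (+)t^(-3) = 0.000364431
Sum = (-3.45716e-12) + (4.84003e-11) + (-6.77604e-10) + (9.48645e-09) + (-1.3281e-07) + (1.85934e-06) + (0.000364431)
= 0.0003661668747
Rounded to 6 significant figures: 0.000366167

0.000366167


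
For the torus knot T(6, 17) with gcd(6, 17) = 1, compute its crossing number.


For a torus knot T(p, q) with gcd(p,q)=1,
the crossing number is min(p*(q-1), q*(p-1)).
p*(q-1) = 6*16 = 96
q*(p-1) = 17*5 = 85
min(96, 85) = 85

85


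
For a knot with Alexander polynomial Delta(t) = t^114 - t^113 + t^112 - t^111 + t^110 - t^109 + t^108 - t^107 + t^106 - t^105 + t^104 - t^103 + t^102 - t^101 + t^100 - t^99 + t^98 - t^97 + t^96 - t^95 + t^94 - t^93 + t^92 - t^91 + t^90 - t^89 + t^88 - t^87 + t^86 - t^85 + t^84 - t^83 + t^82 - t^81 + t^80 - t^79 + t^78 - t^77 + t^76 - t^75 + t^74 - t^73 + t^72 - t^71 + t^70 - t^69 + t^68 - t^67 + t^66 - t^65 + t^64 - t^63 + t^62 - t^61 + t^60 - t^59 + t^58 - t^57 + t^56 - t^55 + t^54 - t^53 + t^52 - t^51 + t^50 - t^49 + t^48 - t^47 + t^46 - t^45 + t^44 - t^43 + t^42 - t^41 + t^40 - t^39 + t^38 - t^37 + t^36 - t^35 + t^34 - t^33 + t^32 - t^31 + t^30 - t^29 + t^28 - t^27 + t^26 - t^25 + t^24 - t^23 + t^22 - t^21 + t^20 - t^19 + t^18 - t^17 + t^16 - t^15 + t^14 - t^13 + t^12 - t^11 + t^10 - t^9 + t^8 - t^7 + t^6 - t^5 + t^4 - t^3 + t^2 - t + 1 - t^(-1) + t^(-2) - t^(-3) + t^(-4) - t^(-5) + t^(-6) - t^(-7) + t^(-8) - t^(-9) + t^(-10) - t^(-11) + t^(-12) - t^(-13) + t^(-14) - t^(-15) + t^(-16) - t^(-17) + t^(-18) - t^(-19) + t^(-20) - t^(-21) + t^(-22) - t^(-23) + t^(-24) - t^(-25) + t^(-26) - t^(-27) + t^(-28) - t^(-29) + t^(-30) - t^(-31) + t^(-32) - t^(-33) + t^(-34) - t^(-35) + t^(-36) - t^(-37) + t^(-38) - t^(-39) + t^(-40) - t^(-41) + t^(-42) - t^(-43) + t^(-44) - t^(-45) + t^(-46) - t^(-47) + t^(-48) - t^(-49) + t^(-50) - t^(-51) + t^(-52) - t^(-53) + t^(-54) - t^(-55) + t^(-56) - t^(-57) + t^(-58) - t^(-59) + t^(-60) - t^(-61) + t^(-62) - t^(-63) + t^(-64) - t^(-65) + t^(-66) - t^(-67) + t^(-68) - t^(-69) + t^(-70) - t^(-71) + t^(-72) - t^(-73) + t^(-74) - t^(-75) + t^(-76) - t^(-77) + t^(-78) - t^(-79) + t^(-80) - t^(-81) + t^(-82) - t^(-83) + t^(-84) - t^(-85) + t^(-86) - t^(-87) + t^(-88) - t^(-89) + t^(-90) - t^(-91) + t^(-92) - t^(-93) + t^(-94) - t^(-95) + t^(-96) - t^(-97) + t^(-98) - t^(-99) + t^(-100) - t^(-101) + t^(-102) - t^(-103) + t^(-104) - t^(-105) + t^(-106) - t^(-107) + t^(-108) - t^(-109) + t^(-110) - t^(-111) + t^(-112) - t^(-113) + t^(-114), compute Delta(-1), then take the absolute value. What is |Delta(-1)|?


Step 1: The polynomial has 229 terms with alternating signs, exponents from 114 down to -114.
Step 2: Substitute t = -1. The i-th term has coefficient (-1)^i and exponent (m-i),
  so its value is (-1)^i * (-1)^(m-i) = (-1)^m = 1 for every i.
Step 3: All 229 terms equal 1, so Delta(-1) = 229 * (1) = 229
Step 4: |Delta(-1)| = 229

229


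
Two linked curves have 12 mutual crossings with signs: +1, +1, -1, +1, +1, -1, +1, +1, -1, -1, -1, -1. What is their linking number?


Step 1: Count positive crossings: 6
Step 2: Count negative crossings: 6
Step 3: Sum of signs = 6 - 6 = 0
Step 4: Linking number = sum/2 = 0/2 = 0

0


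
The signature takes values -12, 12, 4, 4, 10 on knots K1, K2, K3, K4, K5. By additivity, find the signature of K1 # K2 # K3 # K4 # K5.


The signature is additive under connected sum.
signature(K1 # K2 # K3 # K4 # K5) = (-12) + (12) + (4) + (4) + (10)
= 18

18


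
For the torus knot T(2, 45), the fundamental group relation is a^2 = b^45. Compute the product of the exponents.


The relation is a^2 = b^45.
Product of exponents = 2 * 45
= 90

90


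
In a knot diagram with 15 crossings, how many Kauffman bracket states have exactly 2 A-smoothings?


We choose which 2 of 15 crossings get A-smoothings.
C(15, 2) = 15! / (2! * 13!)
= 105

105


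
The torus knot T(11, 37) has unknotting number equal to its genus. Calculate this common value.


For a torus knot T(p,q), both the unknotting number and genus equal (p-1)(q-1)/2.
= (11-1)(37-1)/2
= 10*36/2
= 360/2 = 180

180


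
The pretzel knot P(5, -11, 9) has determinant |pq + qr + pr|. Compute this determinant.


Step 1: Compute pq + qr + pr.
pq = 5*(-11) = -55
qr = (-11)*9 = -99
pr = 5*9 = 45
pq + qr + pr = -55 + (-99) + 45 = -109
Step 2: Take absolute value.
det(P(5,-11,9)) = |-109| = 109

109


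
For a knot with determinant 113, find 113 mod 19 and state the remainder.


Step 1: A knot is p-colorable if and only if p divides its determinant.
Step 2: Compute 113 mod 19.
113 = 5 * 19 + 18
Step 3: 113 mod 19 = 18
Step 4: The knot is 19-colorable: no

18


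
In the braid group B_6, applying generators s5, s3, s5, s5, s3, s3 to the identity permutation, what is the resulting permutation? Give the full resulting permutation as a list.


Starting with identity [1, 2, 3, 4, 5, 6].
Apply generators in sequence:
  After s5: [1, 2, 3, 4, 6, 5]
  After s3: [1, 2, 4, 3, 6, 5]
  After s5: [1, 2, 4, 3, 5, 6]
  After s5: [1, 2, 4, 3, 6, 5]
  After s3: [1, 2, 3, 4, 6, 5]
  After s3: [1, 2, 4, 3, 6, 5]
Final permutation: [1, 2, 4, 3, 6, 5]

[1, 2, 4, 3, 6, 5]


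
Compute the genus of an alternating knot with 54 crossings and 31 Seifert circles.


For alternating knots, g = (c - s + 1)/2.
= (54 - 31 + 1)/2
= 24/2 = 12

12


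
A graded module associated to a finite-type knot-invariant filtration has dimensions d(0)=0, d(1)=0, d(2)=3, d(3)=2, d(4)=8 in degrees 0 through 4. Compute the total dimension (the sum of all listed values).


Total dimension = d(0) + d(1) + ... + d(4)
= 0 + 0 + 3 + 2 + 8
= 13

13


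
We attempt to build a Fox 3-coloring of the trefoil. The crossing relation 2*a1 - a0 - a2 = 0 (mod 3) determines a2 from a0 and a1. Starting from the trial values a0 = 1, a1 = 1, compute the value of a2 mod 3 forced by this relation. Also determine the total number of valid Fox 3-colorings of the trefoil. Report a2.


Step 1: Apply the given crossing relation 2*a1 - a0 - a2 = 0 (mod 3).
  a2 = 2*a1 - a0 mod 3
  a2 = 2*1 - 1 mod 3
  a2 = 2 - 1 mod 3
  a2 = 1 mod 3 = 1
Step 2: The trefoil has determinant 3.
  Number of Fox p-colorings (p prime) is p^2 if p = 3, else p.
  Since p = 3 divides det = 3, the trefoil is 3-colorable.
  (Indeed for p = 3 any choice of a0, a1 extends to a valid coloring; the trial (a0, a1, a2) = (1, 1, 1) satisfies all three crossing relations.)
  Total colorings = 3^2 = 9
Step 3: a2 = 1, total Fox 3-colorings = 9

1


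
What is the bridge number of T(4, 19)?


The bridge number of T(p,q) is min(p,q).
min(4, 19) = 4

4


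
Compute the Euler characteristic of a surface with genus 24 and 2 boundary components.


chi = 2 - 2g - b
= 2 - 2*24 - 2
= 2 - 48 - 2 = -48

-48


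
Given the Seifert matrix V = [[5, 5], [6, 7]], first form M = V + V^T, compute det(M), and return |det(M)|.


Step 1: Form V + V^T where V = [[5, 5], [6, 7]]
  V^T = [[5, 6], [5, 7]]
  V + V^T = [[10, 11], [11, 14]]
Step 2: det(V + V^T) = 10*14 - 11*11
  = 140 - 121 = 19
Step 3: Knot determinant = |det(V + V^T)| = |19| = 19

19


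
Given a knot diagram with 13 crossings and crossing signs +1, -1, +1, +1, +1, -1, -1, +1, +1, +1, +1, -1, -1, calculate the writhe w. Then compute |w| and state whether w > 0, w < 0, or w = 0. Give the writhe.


Step 1: Count positive crossings (+1).
Positive crossings: 8
Step 2: Count negative crossings (-1).
Negative crossings: 5
Step 3: Writhe = (positive) - (negative)
w = 8 - 5 = 3
Step 4: |w| = 3, and w is positive

3


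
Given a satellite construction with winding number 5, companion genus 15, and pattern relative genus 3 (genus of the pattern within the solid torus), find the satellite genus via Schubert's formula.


Schubert: g(satellite) = g_rel(pattern) + |winding| * g(companion),
where g_rel(pattern) is the genus of the pattern relative to the solid torus.
= 3 + 5 * 15
= 3 + 75 = 78

78


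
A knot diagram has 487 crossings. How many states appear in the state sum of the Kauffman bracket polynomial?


Each crossing contributes 2 choices (A-smoothing or B-smoothing).
Total states = 2^487 = 399583814440447005616844445413525287135820562261116307309972090832047582568929999375399181192126972308457847183540047730617340886948900519205142528

399583814440447005616844445413525287135820562261116307309972090832047582568929999375399181192126972308457847183540047730617340886948900519205142528


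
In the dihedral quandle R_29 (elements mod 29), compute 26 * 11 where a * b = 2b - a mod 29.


26 * 11 = 2*11 - 26 mod 29
= 22 - 26 mod 29
= -4 mod 29 = 25

25


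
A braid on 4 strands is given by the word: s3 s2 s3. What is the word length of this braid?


The word length counts the number of generators (including inverses).
Listing each generator: s3, s2, s3
There are 3 generators in this braid word.

3


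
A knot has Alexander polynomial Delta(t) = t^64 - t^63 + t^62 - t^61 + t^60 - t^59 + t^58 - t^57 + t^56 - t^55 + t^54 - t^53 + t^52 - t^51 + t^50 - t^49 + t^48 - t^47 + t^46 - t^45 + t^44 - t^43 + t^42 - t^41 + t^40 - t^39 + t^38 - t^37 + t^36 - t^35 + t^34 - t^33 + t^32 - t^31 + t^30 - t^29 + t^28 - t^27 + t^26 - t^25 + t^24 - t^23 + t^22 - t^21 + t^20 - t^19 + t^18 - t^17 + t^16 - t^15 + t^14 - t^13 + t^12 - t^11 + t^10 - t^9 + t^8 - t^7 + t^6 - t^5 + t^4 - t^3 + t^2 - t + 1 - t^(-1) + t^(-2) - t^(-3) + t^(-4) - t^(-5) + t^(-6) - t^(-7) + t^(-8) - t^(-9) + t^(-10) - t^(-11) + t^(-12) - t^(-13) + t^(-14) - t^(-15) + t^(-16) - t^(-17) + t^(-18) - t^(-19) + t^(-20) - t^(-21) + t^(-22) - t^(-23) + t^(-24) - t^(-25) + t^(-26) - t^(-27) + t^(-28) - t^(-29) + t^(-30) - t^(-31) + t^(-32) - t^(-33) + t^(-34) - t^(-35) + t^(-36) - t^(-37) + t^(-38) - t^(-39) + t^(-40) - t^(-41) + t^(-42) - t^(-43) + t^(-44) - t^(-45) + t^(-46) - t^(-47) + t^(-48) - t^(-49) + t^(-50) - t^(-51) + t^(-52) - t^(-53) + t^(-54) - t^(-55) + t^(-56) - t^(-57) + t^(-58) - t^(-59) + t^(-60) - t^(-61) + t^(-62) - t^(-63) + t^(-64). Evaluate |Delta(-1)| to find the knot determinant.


Step 1: The polynomial has 129 terms with alternating signs, exponents from 64 down to -64.
Step 2: Substitute t = -1. The i-th term has coefficient (-1)^i and exponent (m-i),
  so its value is (-1)^i * (-1)^(m-i) = (-1)^m = 1 for every i.
Step 3: All 129 terms equal 1, so Delta(-1) = 129 * (1) = 129
Step 4: |Delta(-1)| = 129

129
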